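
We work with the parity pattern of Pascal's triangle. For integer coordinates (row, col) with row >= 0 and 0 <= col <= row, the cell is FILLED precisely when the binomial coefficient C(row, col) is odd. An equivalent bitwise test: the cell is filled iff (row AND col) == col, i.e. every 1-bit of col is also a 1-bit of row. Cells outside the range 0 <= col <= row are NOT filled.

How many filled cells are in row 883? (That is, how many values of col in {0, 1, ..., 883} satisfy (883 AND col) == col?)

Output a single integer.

883 in binary = 1101110011
popcount(883) = number of 1-bits in 1101110011 = 7
A col c satisfies (883 AND c) == c iff every set bit of c is also set in 883; each of the 7 set bits of 883 can independently be on or off in c.
count = 2^7 = 128

Answer: 128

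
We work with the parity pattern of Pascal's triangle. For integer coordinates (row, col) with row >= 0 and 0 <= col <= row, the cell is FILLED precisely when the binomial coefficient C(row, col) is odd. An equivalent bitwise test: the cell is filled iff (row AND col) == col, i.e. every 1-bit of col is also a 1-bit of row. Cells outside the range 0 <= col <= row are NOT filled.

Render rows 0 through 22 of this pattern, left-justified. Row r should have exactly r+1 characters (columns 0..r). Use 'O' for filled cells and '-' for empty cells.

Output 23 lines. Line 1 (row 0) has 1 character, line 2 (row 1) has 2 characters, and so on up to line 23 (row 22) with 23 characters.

r0=0: O
r1=1: OO
r2=10: O-O
r3=11: OOOO
r4=100: O---O
r5=101: OO--OO
r6=110: O-O-O-O
r7=111: OOOOOOOO
r8=1000: O-------O
r9=1001: OO------OO
r10=1010: O-O-----O-O
r11=1011: OOOO----OOOO
r12=1100: O---O---O---O
r13=1101: OO--OO--OO--OO
r14=1110: O-O-O-O-O-O-O-O
r15=1111: OOOOOOOOOOOOOOOO
r16=10000: O---------------O
r17=10001: OO--------------OO
r18=10010: O-O-------------O-O
r19=10011: OOOO------------OOOO
r20=10100: O---O-----------O---O
r21=10101: OO--OO----------OO--OO
r22=10110: O-O-O-O---------O-O-O-O

Answer: O
OO
O-O
OOOO
O---O
OO--OO
O-O-O-O
OOOOOOOO
O-------O
OO------OO
O-O-----O-O
OOOO----OOOO
O---O---O---O
OO--OO--OO--OO
O-O-O-O-O-O-O-O
OOOOOOOOOOOOOOOO
O---------------O
OO--------------OO
O-O-------------O-O
OOOO------------OOOO
O---O-----------O---O
OO--OO----------OO--OO
O-O-O-O---------O-O-O-O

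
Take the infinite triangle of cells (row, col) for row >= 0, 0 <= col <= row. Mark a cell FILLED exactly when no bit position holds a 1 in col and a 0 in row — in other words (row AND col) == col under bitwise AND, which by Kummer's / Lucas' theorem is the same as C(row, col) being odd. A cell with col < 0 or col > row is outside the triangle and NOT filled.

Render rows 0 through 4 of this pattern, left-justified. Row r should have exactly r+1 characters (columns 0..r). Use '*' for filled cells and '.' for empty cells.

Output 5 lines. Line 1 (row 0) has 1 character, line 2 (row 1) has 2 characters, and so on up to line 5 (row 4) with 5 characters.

Answer: *
**
*.*
****
*...*

Derivation:
r0=0: *
r1=1: **
r2=10: *.*
r3=11: ****
r4=100: *...*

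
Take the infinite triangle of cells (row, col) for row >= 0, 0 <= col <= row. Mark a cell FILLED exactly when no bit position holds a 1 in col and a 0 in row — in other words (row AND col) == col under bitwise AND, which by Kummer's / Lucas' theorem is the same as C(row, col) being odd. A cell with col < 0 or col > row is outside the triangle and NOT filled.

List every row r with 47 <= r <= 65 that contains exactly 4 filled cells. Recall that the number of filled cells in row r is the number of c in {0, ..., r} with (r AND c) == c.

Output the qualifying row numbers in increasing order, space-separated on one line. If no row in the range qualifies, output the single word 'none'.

Answer: 48 65

Derivation:
Row r has 2^popcount(r) filled cells, so we need popcount(r) = log2(4) = 2.
Scan r = 47..65 and keep those with exactly 2 one-bits:
r=47=101111 popcount=5 -> skip
r=48=110000 popcount=2 -> KEEP
r=49=110001 popcount=3 -> skip
r=50=110010 popcount=3 -> skip
r=51=110011 popcount=4 -> skip
r=52=110100 popcount=3 -> skip
r=53=110101 popcount=4 -> skip
r=54=110110 popcount=4 -> skip
r=55=110111 popcount=5 -> skip
r=56=111000 popcount=3 -> skip
r=57=111001 popcount=4 -> skip
r=58=111010 popcount=4 -> skip
r=59=111011 popcount=5 -> skip
r=60=111100 popcount=4 -> skip
r=61=111101 popcount=5 -> skip
r=62=111110 popcount=5 -> skip
r=63=111111 popcount=6 -> skip
r=64=1000000 popcount=1 -> skip
r=65=1000001 popcount=2 -> KEEP
Kept rows: 48 65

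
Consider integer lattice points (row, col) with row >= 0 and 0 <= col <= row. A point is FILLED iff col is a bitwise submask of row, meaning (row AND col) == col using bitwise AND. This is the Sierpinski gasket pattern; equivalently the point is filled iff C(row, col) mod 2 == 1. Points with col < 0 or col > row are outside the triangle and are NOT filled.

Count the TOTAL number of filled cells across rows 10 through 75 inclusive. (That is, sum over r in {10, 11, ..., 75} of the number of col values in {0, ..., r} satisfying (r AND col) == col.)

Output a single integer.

r10=1010 pc2: +4 =4
r11=1011 pc3: +8 =12
r12=1100 pc2: +4 =16
r13=1101 pc3: +8 =24
r14=1110 pc3: +8 =32
r15=1111 pc4: +16 =48
r16=10000 pc1: +2 =50
r17=10001 pc2: +4 =54
r18=10010 pc2: +4 =58
r19=10011 pc3: +8 =66
r20=10100 pc2: +4 =70
r21=10101 pc3: +8 =78
r22=10110 pc3: +8 =86
r23=10111 pc4: +16 =102
r24=11000 pc2: +4 =106
r25=11001 pc3: +8 =114
r26=11010 pc3: +8 =122
r27=11011 pc4: +16 =138
r28=11100 pc3: +8 =146
r29=11101 pc4: +16 =162
r30=11110 pc4: +16 =178
r31=11111 pc5: +32 =210
r32=100000 pc1: +2 =212
r33=100001 pc2: +4 =216
r34=100010 pc2: +4 =220
r35=100011 pc3: +8 =228
r36=100100 pc2: +4 =232
r37=100101 pc3: +8 =240
r38=100110 pc3: +8 =248
r39=100111 pc4: +16 =264
r40=101000 pc2: +4 =268
r41=101001 pc3: +8 =276
r42=101010 pc3: +8 =284
r43=101011 pc4: +16 =300
r44=101100 pc3: +8 =308
r45=101101 pc4: +16 =324
r46=101110 pc4: +16 =340
r47=101111 pc5: +32 =372
r48=110000 pc2: +4 =376
r49=110001 pc3: +8 =384
r50=110010 pc3: +8 =392
r51=110011 pc4: +16 =408
r52=110100 pc3: +8 =416
r53=110101 pc4: +16 =432
r54=110110 pc4: +16 =448
r55=110111 pc5: +32 =480
r56=111000 pc3: +8 =488
r57=111001 pc4: +16 =504
r58=111010 pc4: +16 =520
r59=111011 pc5: +32 =552
r60=111100 pc4: +16 =568
r61=111101 pc5: +32 =600
r62=111110 pc5: +32 =632
r63=111111 pc6: +64 =696
r64=1000000 pc1: +2 =698
r65=1000001 pc2: +4 =702
r66=1000010 pc2: +4 =706
r67=1000011 pc3: +8 =714
r68=1000100 pc2: +4 =718
r69=1000101 pc3: +8 =726
r70=1000110 pc3: +8 =734
r71=1000111 pc4: +16 =750
r72=1001000 pc2: +4 =754
r73=1001001 pc3: +8 =762
r74=1001010 pc3: +8 =770
r75=1001011 pc4: +16 =786

Answer: 786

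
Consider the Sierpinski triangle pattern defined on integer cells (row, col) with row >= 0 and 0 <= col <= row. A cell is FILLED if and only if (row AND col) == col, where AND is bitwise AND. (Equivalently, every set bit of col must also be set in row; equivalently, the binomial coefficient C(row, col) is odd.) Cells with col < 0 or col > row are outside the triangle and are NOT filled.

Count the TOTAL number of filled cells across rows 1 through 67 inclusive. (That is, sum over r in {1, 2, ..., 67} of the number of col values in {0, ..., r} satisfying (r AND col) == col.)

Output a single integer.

Answer: 746

Derivation:
r1=1 pc1: +2 =2
r2=10 pc1: +2 =4
r3=11 pc2: +4 =8
r4=100 pc1: +2 =10
r5=101 pc2: +4 =14
r6=110 pc2: +4 =18
r7=111 pc3: +8 =26
r8=1000 pc1: +2 =28
r9=1001 pc2: +4 =32
r10=1010 pc2: +4 =36
r11=1011 pc3: +8 =44
r12=1100 pc2: +4 =48
r13=1101 pc3: +8 =56
r14=1110 pc3: +8 =64
r15=1111 pc4: +16 =80
r16=10000 pc1: +2 =82
r17=10001 pc2: +4 =86
r18=10010 pc2: +4 =90
r19=10011 pc3: +8 =98
r20=10100 pc2: +4 =102
r21=10101 pc3: +8 =110
r22=10110 pc3: +8 =118
r23=10111 pc4: +16 =134
r24=11000 pc2: +4 =138
r25=11001 pc3: +8 =146
r26=11010 pc3: +8 =154
r27=11011 pc4: +16 =170
r28=11100 pc3: +8 =178
r29=11101 pc4: +16 =194
r30=11110 pc4: +16 =210
r31=11111 pc5: +32 =242
r32=100000 pc1: +2 =244
r33=100001 pc2: +4 =248
r34=100010 pc2: +4 =252
r35=100011 pc3: +8 =260
r36=100100 pc2: +4 =264
r37=100101 pc3: +8 =272
r38=100110 pc3: +8 =280
r39=100111 pc4: +16 =296
r40=101000 pc2: +4 =300
r41=101001 pc3: +8 =308
r42=101010 pc3: +8 =316
r43=101011 pc4: +16 =332
r44=101100 pc3: +8 =340
r45=101101 pc4: +16 =356
r46=101110 pc4: +16 =372
r47=101111 pc5: +32 =404
r48=110000 pc2: +4 =408
r49=110001 pc3: +8 =416
r50=110010 pc3: +8 =424
r51=110011 pc4: +16 =440
r52=110100 pc3: +8 =448
r53=110101 pc4: +16 =464
r54=110110 pc4: +16 =480
r55=110111 pc5: +32 =512
r56=111000 pc3: +8 =520
r57=111001 pc4: +16 =536
r58=111010 pc4: +16 =552
r59=111011 pc5: +32 =584
r60=111100 pc4: +16 =600
r61=111101 pc5: +32 =632
r62=111110 pc5: +32 =664
r63=111111 pc6: +64 =728
r64=1000000 pc1: +2 =730
r65=1000001 pc2: +4 =734
r66=1000010 pc2: +4 =738
r67=1000011 pc3: +8 =746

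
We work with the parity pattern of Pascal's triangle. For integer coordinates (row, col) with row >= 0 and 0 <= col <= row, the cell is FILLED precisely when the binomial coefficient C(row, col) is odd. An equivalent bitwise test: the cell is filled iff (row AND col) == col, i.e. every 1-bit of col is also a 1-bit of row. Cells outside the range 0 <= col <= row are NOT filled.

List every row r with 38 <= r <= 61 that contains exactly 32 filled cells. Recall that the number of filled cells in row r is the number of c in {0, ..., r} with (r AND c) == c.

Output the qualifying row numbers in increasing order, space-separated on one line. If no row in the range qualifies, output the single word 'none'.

Row r has 2^popcount(r) filled cells, so we need popcount(r) = log2(32) = 5.
Scan r = 38..61 and keep those with exactly 5 one-bits:
r=38=100110 popcount=3 -> skip
r=39=100111 popcount=4 -> skip
r=40=101000 popcount=2 -> skip
r=41=101001 popcount=3 -> skip
r=42=101010 popcount=3 -> skip
r=43=101011 popcount=4 -> skip
r=44=101100 popcount=3 -> skip
r=45=101101 popcount=4 -> skip
r=46=101110 popcount=4 -> skip
r=47=101111 popcount=5 -> KEEP
r=48=110000 popcount=2 -> skip
r=49=110001 popcount=3 -> skip
r=50=110010 popcount=3 -> skip
r=51=110011 popcount=4 -> skip
r=52=110100 popcount=3 -> skip
r=53=110101 popcount=4 -> skip
r=54=110110 popcount=4 -> skip
r=55=110111 popcount=5 -> KEEP
r=56=111000 popcount=3 -> skip
r=57=111001 popcount=4 -> skip
r=58=111010 popcount=4 -> skip
r=59=111011 popcount=5 -> KEEP
r=60=111100 popcount=4 -> skip
r=61=111101 popcount=5 -> KEEP
Kept rows: 47 55 59 61

Answer: 47 55 59 61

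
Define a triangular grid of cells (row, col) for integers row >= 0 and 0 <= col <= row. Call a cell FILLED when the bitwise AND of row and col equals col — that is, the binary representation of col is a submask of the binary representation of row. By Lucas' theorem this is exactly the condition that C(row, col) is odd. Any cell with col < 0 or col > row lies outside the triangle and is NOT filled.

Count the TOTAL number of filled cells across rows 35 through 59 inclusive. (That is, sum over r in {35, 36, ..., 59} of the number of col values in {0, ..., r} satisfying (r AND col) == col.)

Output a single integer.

r35=100011 pc3: +8 =8
r36=100100 pc2: +4 =12
r37=100101 pc3: +8 =20
r38=100110 pc3: +8 =28
r39=100111 pc4: +16 =44
r40=101000 pc2: +4 =48
r41=101001 pc3: +8 =56
r42=101010 pc3: +8 =64
r43=101011 pc4: +16 =80
r44=101100 pc3: +8 =88
r45=101101 pc4: +16 =104
r46=101110 pc4: +16 =120
r47=101111 pc5: +32 =152
r48=110000 pc2: +4 =156
r49=110001 pc3: +8 =164
r50=110010 pc3: +8 =172
r51=110011 pc4: +16 =188
r52=110100 pc3: +8 =196
r53=110101 pc4: +16 =212
r54=110110 pc4: +16 =228
r55=110111 pc5: +32 =260
r56=111000 pc3: +8 =268
r57=111001 pc4: +16 =284
r58=111010 pc4: +16 =300
r59=111011 pc5: +32 =332

Answer: 332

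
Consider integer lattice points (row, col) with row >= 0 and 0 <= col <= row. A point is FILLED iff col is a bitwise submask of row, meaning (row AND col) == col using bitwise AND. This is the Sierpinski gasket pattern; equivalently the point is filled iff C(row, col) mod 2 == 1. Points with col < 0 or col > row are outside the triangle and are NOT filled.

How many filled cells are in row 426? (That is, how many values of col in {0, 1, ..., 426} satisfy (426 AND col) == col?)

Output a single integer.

Answer: 32

Derivation:
426 in binary = 110101010
popcount(426) = number of 1-bits in 110101010 = 5
A col c satisfies (426 AND c) == c iff every set bit of c is also set in 426; each of the 5 set bits of 426 can independently be on or off in c.
count = 2^5 = 32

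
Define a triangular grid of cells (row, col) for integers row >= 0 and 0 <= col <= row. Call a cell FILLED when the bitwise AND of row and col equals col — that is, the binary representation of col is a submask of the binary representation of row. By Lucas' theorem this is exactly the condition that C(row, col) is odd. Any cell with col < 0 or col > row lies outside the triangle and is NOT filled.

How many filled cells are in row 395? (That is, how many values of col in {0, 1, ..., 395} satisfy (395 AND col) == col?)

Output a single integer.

Answer: 32

Derivation:
395 in binary = 110001011
popcount(395) = number of 1-bits in 110001011 = 5
A col c satisfies (395 AND c) == c iff every set bit of c is also set in 395; each of the 5 set bits of 395 can independently be on or off in c.
count = 2^5 = 32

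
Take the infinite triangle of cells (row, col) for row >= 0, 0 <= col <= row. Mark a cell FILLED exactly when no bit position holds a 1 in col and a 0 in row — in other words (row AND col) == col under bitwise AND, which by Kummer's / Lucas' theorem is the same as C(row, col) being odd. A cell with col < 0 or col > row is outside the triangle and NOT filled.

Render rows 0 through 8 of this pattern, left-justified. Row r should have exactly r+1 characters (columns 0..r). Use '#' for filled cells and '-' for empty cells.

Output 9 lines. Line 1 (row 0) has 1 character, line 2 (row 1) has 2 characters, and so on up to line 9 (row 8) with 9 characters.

Answer: #
##
#-#
####
#---#
##--##
#-#-#-#
########
#-------#

Derivation:
r0=0: #
r1=1: ##
r2=10: #-#
r3=11: ####
r4=100: #---#
r5=101: ##--##
r6=110: #-#-#-#
r7=111: ########
r8=1000: #-------#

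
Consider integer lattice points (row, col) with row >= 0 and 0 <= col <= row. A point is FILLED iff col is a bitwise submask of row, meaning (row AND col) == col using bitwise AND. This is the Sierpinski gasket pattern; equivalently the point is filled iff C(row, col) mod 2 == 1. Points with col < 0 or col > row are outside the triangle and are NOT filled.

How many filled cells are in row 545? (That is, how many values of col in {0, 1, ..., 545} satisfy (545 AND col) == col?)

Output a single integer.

545 in binary = 1000100001
popcount(545) = number of 1-bits in 1000100001 = 3
A col c satisfies (545 AND c) == c iff every set bit of c is also set in 545; each of the 3 set bits of 545 can independently be on or off in c.
count = 2^3 = 8

Answer: 8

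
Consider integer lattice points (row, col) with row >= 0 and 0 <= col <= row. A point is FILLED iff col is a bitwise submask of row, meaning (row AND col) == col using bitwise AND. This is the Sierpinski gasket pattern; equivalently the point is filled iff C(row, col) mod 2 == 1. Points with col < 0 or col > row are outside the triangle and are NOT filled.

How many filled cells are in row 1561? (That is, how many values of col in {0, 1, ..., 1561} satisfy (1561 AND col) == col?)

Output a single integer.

1561 in binary = 11000011001
popcount(1561) = number of 1-bits in 11000011001 = 5
A col c satisfies (1561 AND c) == c iff every set bit of c is also set in 1561; each of the 5 set bits of 1561 can independently be on or off in c.
count = 2^5 = 32

Answer: 32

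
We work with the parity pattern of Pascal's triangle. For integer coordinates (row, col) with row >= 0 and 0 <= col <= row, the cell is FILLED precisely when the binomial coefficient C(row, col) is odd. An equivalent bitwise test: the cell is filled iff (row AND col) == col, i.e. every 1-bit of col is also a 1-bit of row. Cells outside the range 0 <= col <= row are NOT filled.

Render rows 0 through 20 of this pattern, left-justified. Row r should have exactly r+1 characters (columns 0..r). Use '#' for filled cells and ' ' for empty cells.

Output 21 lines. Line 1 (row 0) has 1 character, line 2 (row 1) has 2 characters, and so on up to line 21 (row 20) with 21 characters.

r0=0: #
r1=1: ##
r2=10: # #
r3=11: ####
r4=100: #   #
r5=101: ##  ##
r6=110: # # # #
r7=111: ########
r8=1000: #       #
r9=1001: ##      ##
r10=1010: # #     # #
r11=1011: ####    ####
r12=1100: #   #   #   #
r13=1101: ##  ##  ##  ##
r14=1110: # # # # # # # #
r15=1111: ################
r16=10000: #               #
r17=10001: ##              ##
r18=10010: # #             # #
r19=10011: ####            ####
r20=10100: #   #           #   #

Answer: #
##
# #
####
#   #
##  ##
# # # #
########
#       #
##      ##
# #     # #
####    ####
#   #   #   #
##  ##  ##  ##
# # # # # # # #
################
#               #
##              ##
# #             # #
####            ####
#   #           #   #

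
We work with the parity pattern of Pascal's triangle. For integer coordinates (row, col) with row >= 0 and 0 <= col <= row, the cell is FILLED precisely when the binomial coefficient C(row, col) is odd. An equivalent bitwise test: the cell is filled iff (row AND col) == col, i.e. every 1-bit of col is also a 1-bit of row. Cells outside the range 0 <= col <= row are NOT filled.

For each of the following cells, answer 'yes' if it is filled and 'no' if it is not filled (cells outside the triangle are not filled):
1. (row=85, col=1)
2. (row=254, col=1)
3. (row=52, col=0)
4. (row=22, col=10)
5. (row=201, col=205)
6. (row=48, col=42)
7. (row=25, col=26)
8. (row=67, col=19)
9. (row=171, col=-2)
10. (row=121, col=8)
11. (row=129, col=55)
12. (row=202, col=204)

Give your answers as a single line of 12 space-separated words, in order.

Answer: yes no yes no no no no no no yes no no

Derivation:
(85,1): row=0b1010101, col=0b1, row AND col = 0b1 = 1; 1 == 1 -> filled
(254,1): row=0b11111110, col=0b1, row AND col = 0b0 = 0; 0 != 1 -> empty
(52,0): row=0b110100, col=0b0, row AND col = 0b0 = 0; 0 == 0 -> filled
(22,10): row=0b10110, col=0b1010, row AND col = 0b10 = 2; 2 != 10 -> empty
(201,205): col outside [0, 201] -> not filled
(48,42): row=0b110000, col=0b101010, row AND col = 0b100000 = 32; 32 != 42 -> empty
(25,26): col outside [0, 25] -> not filled
(67,19): row=0b1000011, col=0b10011, row AND col = 0b11 = 3; 3 != 19 -> empty
(171,-2): col outside [0, 171] -> not filled
(121,8): row=0b1111001, col=0b1000, row AND col = 0b1000 = 8; 8 == 8 -> filled
(129,55): row=0b10000001, col=0b110111, row AND col = 0b1 = 1; 1 != 55 -> empty
(202,204): col outside [0, 202] -> not filled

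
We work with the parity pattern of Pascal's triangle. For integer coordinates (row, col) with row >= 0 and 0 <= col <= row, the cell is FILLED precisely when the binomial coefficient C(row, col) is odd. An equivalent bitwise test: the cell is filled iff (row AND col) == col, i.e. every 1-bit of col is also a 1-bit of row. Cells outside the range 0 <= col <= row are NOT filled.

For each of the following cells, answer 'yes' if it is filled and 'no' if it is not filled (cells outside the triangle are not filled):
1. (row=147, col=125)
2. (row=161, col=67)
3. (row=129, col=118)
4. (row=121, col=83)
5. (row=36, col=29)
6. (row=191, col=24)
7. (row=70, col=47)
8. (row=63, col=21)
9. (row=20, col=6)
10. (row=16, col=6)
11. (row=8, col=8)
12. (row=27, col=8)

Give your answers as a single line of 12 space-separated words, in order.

Answer: no no no no no yes no yes no no yes yes

Derivation:
(147,125): row=0b10010011, col=0b1111101, row AND col = 0b10001 = 17; 17 != 125 -> empty
(161,67): row=0b10100001, col=0b1000011, row AND col = 0b1 = 1; 1 != 67 -> empty
(129,118): row=0b10000001, col=0b1110110, row AND col = 0b0 = 0; 0 != 118 -> empty
(121,83): row=0b1111001, col=0b1010011, row AND col = 0b1010001 = 81; 81 != 83 -> empty
(36,29): row=0b100100, col=0b11101, row AND col = 0b100 = 4; 4 != 29 -> empty
(191,24): row=0b10111111, col=0b11000, row AND col = 0b11000 = 24; 24 == 24 -> filled
(70,47): row=0b1000110, col=0b101111, row AND col = 0b110 = 6; 6 != 47 -> empty
(63,21): row=0b111111, col=0b10101, row AND col = 0b10101 = 21; 21 == 21 -> filled
(20,6): row=0b10100, col=0b110, row AND col = 0b100 = 4; 4 != 6 -> empty
(16,6): row=0b10000, col=0b110, row AND col = 0b0 = 0; 0 != 6 -> empty
(8,8): row=0b1000, col=0b1000, row AND col = 0b1000 = 8; 8 == 8 -> filled
(27,8): row=0b11011, col=0b1000, row AND col = 0b1000 = 8; 8 == 8 -> filled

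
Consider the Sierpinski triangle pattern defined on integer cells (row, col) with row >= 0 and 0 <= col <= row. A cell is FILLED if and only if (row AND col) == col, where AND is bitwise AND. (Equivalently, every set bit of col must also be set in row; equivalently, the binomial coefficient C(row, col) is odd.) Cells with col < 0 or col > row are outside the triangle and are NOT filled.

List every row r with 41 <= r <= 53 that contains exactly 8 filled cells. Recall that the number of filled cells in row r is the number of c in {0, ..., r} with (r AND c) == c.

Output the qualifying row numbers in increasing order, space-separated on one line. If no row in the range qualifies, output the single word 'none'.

Answer: 41 42 44 49 50 52

Derivation:
Row r has 2^popcount(r) filled cells, so we need popcount(r) = log2(8) = 3.
Scan r = 41..53 and keep those with exactly 3 one-bits:
r=41=101001 popcount=3 -> KEEP
r=42=101010 popcount=3 -> KEEP
r=43=101011 popcount=4 -> skip
r=44=101100 popcount=3 -> KEEP
r=45=101101 popcount=4 -> skip
r=46=101110 popcount=4 -> skip
r=47=101111 popcount=5 -> skip
r=48=110000 popcount=2 -> skip
r=49=110001 popcount=3 -> KEEP
r=50=110010 popcount=3 -> KEEP
r=51=110011 popcount=4 -> skip
r=52=110100 popcount=3 -> KEEP
r=53=110101 popcount=4 -> skip
Kept rows: 41 42 44 49 50 52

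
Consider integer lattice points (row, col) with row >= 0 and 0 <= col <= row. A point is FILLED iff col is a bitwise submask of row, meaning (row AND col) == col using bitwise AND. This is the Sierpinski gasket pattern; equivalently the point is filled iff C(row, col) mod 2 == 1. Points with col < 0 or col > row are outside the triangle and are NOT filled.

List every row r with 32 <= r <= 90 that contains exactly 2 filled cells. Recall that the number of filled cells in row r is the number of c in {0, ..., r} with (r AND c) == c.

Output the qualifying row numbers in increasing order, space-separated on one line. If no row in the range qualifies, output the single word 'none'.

Answer: 32 64

Derivation:
Row r has 2^popcount(r) filled cells, so we need popcount(r) = log2(2) = 1.
Scan r = 32..90 and keep those with exactly 1 one-bits:
r=32=100000 popcount=1 -> KEEP
r=33=100001 popcount=2 -> skip
r=34=100010 popcount=2 -> skip
r=35=100011 popcount=3 -> skip
r=36=100100 popcount=2 -> skip
r=37=100101 popcount=3 -> skip
r=38=100110 popcount=3 -> skip
r=39=100111 popcount=4 -> skip
r=40=101000 popcount=2 -> skip
r=41=101001 popcount=3 -> skip
r=42=101010 popcount=3 -> skip
r=43=101011 popcount=4 -> skip
r=44=101100 popcount=3 -> skip
r=45=101101 popcount=4 -> skip
r=46=101110 popcount=4 -> skip
r=47=101111 popcount=5 -> skip
r=48=110000 popcount=2 -> skip
r=49=110001 popcount=3 -> skip
r=50=110010 popcount=3 -> skip
r=51=110011 popcount=4 -> skip
r=52=110100 popcount=3 -> skip
r=53=110101 popcount=4 -> skip
r=54=110110 popcount=4 -> skip
r=55=110111 popcount=5 -> skip
r=56=111000 popcount=3 -> skip
r=57=111001 popcount=4 -> skip
r=58=111010 popcount=4 -> skip
r=59=111011 popcount=5 -> skip
r=60=111100 popcount=4 -> skip
r=61=111101 popcount=5 -> skip
r=62=111110 popcount=5 -> skip
r=63=111111 popcount=6 -> skip
r=64=1000000 popcount=1 -> KEEP
r=65=1000001 popcount=2 -> skip
r=66=1000010 popcount=2 -> skip
r=67=1000011 popcount=3 -> skip
r=68=1000100 popcount=2 -> skip
r=69=1000101 popcount=3 -> skip
r=70=1000110 popcount=3 -> skip
r=71=1000111 popcount=4 -> skip
r=72=1001000 popcount=2 -> skip
r=73=1001001 popcount=3 -> skip
r=74=1001010 popcount=3 -> skip
r=75=1001011 popcount=4 -> skip
r=76=1001100 popcount=3 -> skip
r=77=1001101 popcount=4 -> skip
r=78=1001110 popcount=4 -> skip
r=79=1001111 popcount=5 -> skip
r=80=1010000 popcount=2 -> skip
r=81=1010001 popcount=3 -> skip
r=82=1010010 popcount=3 -> skip
r=83=1010011 popcount=4 -> skip
r=84=1010100 popcount=3 -> skip
r=85=1010101 popcount=4 -> skip
r=86=1010110 popcount=4 -> skip
r=87=1010111 popcount=5 -> skip
r=88=1011000 popcount=3 -> skip
r=89=1011001 popcount=4 -> skip
r=90=1011010 popcount=4 -> skip
Kept rows: 32 64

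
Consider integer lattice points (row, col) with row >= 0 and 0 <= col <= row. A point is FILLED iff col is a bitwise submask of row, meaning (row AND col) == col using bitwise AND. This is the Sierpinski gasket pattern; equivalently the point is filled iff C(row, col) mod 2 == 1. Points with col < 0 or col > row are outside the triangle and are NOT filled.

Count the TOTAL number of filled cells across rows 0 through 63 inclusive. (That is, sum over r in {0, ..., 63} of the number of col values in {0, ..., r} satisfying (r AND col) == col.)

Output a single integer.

r0=0 pc0: +1 =1
r1=1 pc1: +2 =3
r2=10 pc1: +2 =5
r3=11 pc2: +4 =9
r4=100 pc1: +2 =11
r5=101 pc2: +4 =15
r6=110 pc2: +4 =19
r7=111 pc3: +8 =27
r8=1000 pc1: +2 =29
r9=1001 pc2: +4 =33
r10=1010 pc2: +4 =37
r11=1011 pc3: +8 =45
r12=1100 pc2: +4 =49
r13=1101 pc3: +8 =57
r14=1110 pc3: +8 =65
r15=1111 pc4: +16 =81
r16=10000 pc1: +2 =83
r17=10001 pc2: +4 =87
r18=10010 pc2: +4 =91
r19=10011 pc3: +8 =99
r20=10100 pc2: +4 =103
r21=10101 pc3: +8 =111
r22=10110 pc3: +8 =119
r23=10111 pc4: +16 =135
r24=11000 pc2: +4 =139
r25=11001 pc3: +8 =147
r26=11010 pc3: +8 =155
r27=11011 pc4: +16 =171
r28=11100 pc3: +8 =179
r29=11101 pc4: +16 =195
r30=11110 pc4: +16 =211
r31=11111 pc5: +32 =243
r32=100000 pc1: +2 =245
r33=100001 pc2: +4 =249
r34=100010 pc2: +4 =253
r35=100011 pc3: +8 =261
r36=100100 pc2: +4 =265
r37=100101 pc3: +8 =273
r38=100110 pc3: +8 =281
r39=100111 pc4: +16 =297
r40=101000 pc2: +4 =301
r41=101001 pc3: +8 =309
r42=101010 pc3: +8 =317
r43=101011 pc4: +16 =333
r44=101100 pc3: +8 =341
r45=101101 pc4: +16 =357
r46=101110 pc4: +16 =373
r47=101111 pc5: +32 =405
r48=110000 pc2: +4 =409
r49=110001 pc3: +8 =417
r50=110010 pc3: +8 =425
r51=110011 pc4: +16 =441
r52=110100 pc3: +8 =449
r53=110101 pc4: +16 =465
r54=110110 pc4: +16 =481
r55=110111 pc5: +32 =513
r56=111000 pc3: +8 =521
r57=111001 pc4: +16 =537
r58=111010 pc4: +16 =553
r59=111011 pc5: +32 =585
r60=111100 pc4: +16 =601
r61=111101 pc5: +32 =633
r62=111110 pc5: +32 =665
r63=111111 pc6: +64 =729

Answer: 729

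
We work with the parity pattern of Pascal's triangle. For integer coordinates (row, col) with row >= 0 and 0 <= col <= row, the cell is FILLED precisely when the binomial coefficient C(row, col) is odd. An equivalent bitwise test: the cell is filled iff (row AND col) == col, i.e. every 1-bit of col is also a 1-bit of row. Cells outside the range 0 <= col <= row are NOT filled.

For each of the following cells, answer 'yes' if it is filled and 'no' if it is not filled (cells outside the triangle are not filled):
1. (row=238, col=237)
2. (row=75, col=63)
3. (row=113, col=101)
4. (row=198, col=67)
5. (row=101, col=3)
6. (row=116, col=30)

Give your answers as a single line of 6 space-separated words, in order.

(238,237): row=0b11101110, col=0b11101101, row AND col = 0b11101100 = 236; 236 != 237 -> empty
(75,63): row=0b1001011, col=0b111111, row AND col = 0b1011 = 11; 11 != 63 -> empty
(113,101): row=0b1110001, col=0b1100101, row AND col = 0b1100001 = 97; 97 != 101 -> empty
(198,67): row=0b11000110, col=0b1000011, row AND col = 0b1000010 = 66; 66 != 67 -> empty
(101,3): row=0b1100101, col=0b11, row AND col = 0b1 = 1; 1 != 3 -> empty
(116,30): row=0b1110100, col=0b11110, row AND col = 0b10100 = 20; 20 != 30 -> empty

Answer: no no no no no no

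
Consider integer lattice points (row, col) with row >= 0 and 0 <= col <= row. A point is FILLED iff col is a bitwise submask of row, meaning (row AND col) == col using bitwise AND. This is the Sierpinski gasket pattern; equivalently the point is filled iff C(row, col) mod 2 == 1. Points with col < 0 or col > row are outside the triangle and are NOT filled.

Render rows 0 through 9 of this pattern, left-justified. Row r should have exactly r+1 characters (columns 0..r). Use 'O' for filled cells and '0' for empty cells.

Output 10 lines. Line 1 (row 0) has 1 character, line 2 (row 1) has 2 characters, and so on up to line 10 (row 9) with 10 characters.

r0=0: O
r1=1: OO
r2=10: O0O
r3=11: OOOO
r4=100: O000O
r5=101: OO00OO
r6=110: O0O0O0O
r7=111: OOOOOOOO
r8=1000: O0000000O
r9=1001: OO000000OO

Answer: O
OO
O0O
OOOO
O000O
OO00OO
O0O0O0O
OOOOOOOO
O0000000O
OO000000OO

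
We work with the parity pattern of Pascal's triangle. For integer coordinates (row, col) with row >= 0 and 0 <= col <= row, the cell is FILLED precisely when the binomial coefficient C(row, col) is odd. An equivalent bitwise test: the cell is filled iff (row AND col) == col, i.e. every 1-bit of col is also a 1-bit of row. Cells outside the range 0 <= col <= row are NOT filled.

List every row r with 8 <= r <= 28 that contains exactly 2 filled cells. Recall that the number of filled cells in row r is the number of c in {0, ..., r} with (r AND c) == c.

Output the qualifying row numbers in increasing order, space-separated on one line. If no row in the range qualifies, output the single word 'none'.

Row r has 2^popcount(r) filled cells, so we need popcount(r) = log2(2) = 1.
Scan r = 8..28 and keep those with exactly 1 one-bits:
r=8=1000 popcount=1 -> KEEP
r=9=1001 popcount=2 -> skip
r=10=1010 popcount=2 -> skip
r=11=1011 popcount=3 -> skip
r=12=1100 popcount=2 -> skip
r=13=1101 popcount=3 -> skip
r=14=1110 popcount=3 -> skip
r=15=1111 popcount=4 -> skip
r=16=10000 popcount=1 -> KEEP
r=17=10001 popcount=2 -> skip
r=18=10010 popcount=2 -> skip
r=19=10011 popcount=3 -> skip
r=20=10100 popcount=2 -> skip
r=21=10101 popcount=3 -> skip
r=22=10110 popcount=3 -> skip
r=23=10111 popcount=4 -> skip
r=24=11000 popcount=2 -> skip
r=25=11001 popcount=3 -> skip
r=26=11010 popcount=3 -> skip
r=27=11011 popcount=4 -> skip
r=28=11100 popcount=3 -> skip
Kept rows: 8 16

Answer: 8 16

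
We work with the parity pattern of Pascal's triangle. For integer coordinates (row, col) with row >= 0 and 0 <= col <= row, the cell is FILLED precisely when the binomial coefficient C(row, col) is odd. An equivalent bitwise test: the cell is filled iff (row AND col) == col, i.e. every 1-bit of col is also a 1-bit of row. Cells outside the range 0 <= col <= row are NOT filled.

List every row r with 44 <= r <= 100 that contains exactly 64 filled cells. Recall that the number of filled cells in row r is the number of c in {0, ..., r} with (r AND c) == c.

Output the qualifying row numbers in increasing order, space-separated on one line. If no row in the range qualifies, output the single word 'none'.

Answer: 63 95

Derivation:
Row r has 2^popcount(r) filled cells, so we need popcount(r) = log2(64) = 6.
Scan r = 44..100 and keep those with exactly 6 one-bits:
r=44=101100 popcount=3 -> skip
r=45=101101 popcount=4 -> skip
r=46=101110 popcount=4 -> skip
r=47=101111 popcount=5 -> skip
r=48=110000 popcount=2 -> skip
r=49=110001 popcount=3 -> skip
r=50=110010 popcount=3 -> skip
r=51=110011 popcount=4 -> skip
r=52=110100 popcount=3 -> skip
r=53=110101 popcount=4 -> skip
r=54=110110 popcount=4 -> skip
r=55=110111 popcount=5 -> skip
r=56=111000 popcount=3 -> skip
r=57=111001 popcount=4 -> skip
r=58=111010 popcount=4 -> skip
r=59=111011 popcount=5 -> skip
r=60=111100 popcount=4 -> skip
r=61=111101 popcount=5 -> skip
r=62=111110 popcount=5 -> skip
r=63=111111 popcount=6 -> KEEP
r=64=1000000 popcount=1 -> skip
r=65=1000001 popcount=2 -> skip
r=66=1000010 popcount=2 -> skip
r=67=1000011 popcount=3 -> skip
r=68=1000100 popcount=2 -> skip
r=69=1000101 popcount=3 -> skip
r=70=1000110 popcount=3 -> skip
r=71=1000111 popcount=4 -> skip
r=72=1001000 popcount=2 -> skip
r=73=1001001 popcount=3 -> skip
r=74=1001010 popcount=3 -> skip
r=75=1001011 popcount=4 -> skip
r=76=1001100 popcount=3 -> skip
r=77=1001101 popcount=4 -> skip
r=78=1001110 popcount=4 -> skip
r=79=1001111 popcount=5 -> skip
r=80=1010000 popcount=2 -> skip
r=81=1010001 popcount=3 -> skip
r=82=1010010 popcount=3 -> skip
r=83=1010011 popcount=4 -> skip
r=84=1010100 popcount=3 -> skip
r=85=1010101 popcount=4 -> skip
r=86=1010110 popcount=4 -> skip
r=87=1010111 popcount=5 -> skip
r=88=1011000 popcount=3 -> skip
r=89=1011001 popcount=4 -> skip
r=90=1011010 popcount=4 -> skip
r=91=1011011 popcount=5 -> skip
r=92=1011100 popcount=4 -> skip
r=93=1011101 popcount=5 -> skip
r=94=1011110 popcount=5 -> skip
r=95=1011111 popcount=6 -> KEEP
r=96=1100000 popcount=2 -> skip
r=97=1100001 popcount=3 -> skip
r=98=1100010 popcount=3 -> skip
r=99=1100011 popcount=4 -> skip
r=100=1100100 popcount=3 -> skip
Kept rows: 63 95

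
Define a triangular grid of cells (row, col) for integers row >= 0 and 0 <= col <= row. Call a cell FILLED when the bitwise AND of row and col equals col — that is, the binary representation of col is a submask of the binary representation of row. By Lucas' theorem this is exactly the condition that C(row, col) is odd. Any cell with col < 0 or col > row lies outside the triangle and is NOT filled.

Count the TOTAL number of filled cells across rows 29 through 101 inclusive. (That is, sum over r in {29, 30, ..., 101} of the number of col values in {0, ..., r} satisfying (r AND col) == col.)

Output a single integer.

r29=11101 pc4: +16 =16
r30=11110 pc4: +16 =32
r31=11111 pc5: +32 =64
r32=100000 pc1: +2 =66
r33=100001 pc2: +4 =70
r34=100010 pc2: +4 =74
r35=100011 pc3: +8 =82
r36=100100 pc2: +4 =86
r37=100101 pc3: +8 =94
r38=100110 pc3: +8 =102
r39=100111 pc4: +16 =118
r40=101000 pc2: +4 =122
r41=101001 pc3: +8 =130
r42=101010 pc3: +8 =138
r43=101011 pc4: +16 =154
r44=101100 pc3: +8 =162
r45=101101 pc4: +16 =178
r46=101110 pc4: +16 =194
r47=101111 pc5: +32 =226
r48=110000 pc2: +4 =230
r49=110001 pc3: +8 =238
r50=110010 pc3: +8 =246
r51=110011 pc4: +16 =262
r52=110100 pc3: +8 =270
r53=110101 pc4: +16 =286
r54=110110 pc4: +16 =302
r55=110111 pc5: +32 =334
r56=111000 pc3: +8 =342
r57=111001 pc4: +16 =358
r58=111010 pc4: +16 =374
r59=111011 pc5: +32 =406
r60=111100 pc4: +16 =422
r61=111101 pc5: +32 =454
r62=111110 pc5: +32 =486
r63=111111 pc6: +64 =550
r64=1000000 pc1: +2 =552
r65=1000001 pc2: +4 =556
r66=1000010 pc2: +4 =560
r67=1000011 pc3: +8 =568
r68=1000100 pc2: +4 =572
r69=1000101 pc3: +8 =580
r70=1000110 pc3: +8 =588
r71=1000111 pc4: +16 =604
r72=1001000 pc2: +4 =608
r73=1001001 pc3: +8 =616
r74=1001010 pc3: +8 =624
r75=1001011 pc4: +16 =640
r76=1001100 pc3: +8 =648
r77=1001101 pc4: +16 =664
r78=1001110 pc4: +16 =680
r79=1001111 pc5: +32 =712
r80=1010000 pc2: +4 =716
r81=1010001 pc3: +8 =724
r82=1010010 pc3: +8 =732
r83=1010011 pc4: +16 =748
r84=1010100 pc3: +8 =756
r85=1010101 pc4: +16 =772
r86=1010110 pc4: +16 =788
r87=1010111 pc5: +32 =820
r88=1011000 pc3: +8 =828
r89=1011001 pc4: +16 =844
r90=1011010 pc4: +16 =860
r91=1011011 pc5: +32 =892
r92=1011100 pc4: +16 =908
r93=1011101 pc5: +32 =940
r94=1011110 pc5: +32 =972
r95=1011111 pc6: +64 =1036
r96=1100000 pc2: +4 =1040
r97=1100001 pc3: +8 =1048
r98=1100010 pc3: +8 =1056
r99=1100011 pc4: +16 =1072
r100=1100100 pc3: +8 =1080
r101=1100101 pc4: +16 =1096

Answer: 1096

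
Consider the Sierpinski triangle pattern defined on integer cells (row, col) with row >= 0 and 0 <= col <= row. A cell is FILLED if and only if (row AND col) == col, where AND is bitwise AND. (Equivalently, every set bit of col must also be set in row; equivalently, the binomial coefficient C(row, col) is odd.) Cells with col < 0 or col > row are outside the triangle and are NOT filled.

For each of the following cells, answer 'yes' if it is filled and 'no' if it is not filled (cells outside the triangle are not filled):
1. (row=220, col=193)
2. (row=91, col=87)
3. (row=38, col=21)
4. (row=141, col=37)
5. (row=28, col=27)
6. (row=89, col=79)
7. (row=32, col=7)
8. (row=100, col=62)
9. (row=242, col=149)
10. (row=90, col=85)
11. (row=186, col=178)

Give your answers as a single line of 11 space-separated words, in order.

(220,193): row=0b11011100, col=0b11000001, row AND col = 0b11000000 = 192; 192 != 193 -> empty
(91,87): row=0b1011011, col=0b1010111, row AND col = 0b1010011 = 83; 83 != 87 -> empty
(38,21): row=0b100110, col=0b10101, row AND col = 0b100 = 4; 4 != 21 -> empty
(141,37): row=0b10001101, col=0b100101, row AND col = 0b101 = 5; 5 != 37 -> empty
(28,27): row=0b11100, col=0b11011, row AND col = 0b11000 = 24; 24 != 27 -> empty
(89,79): row=0b1011001, col=0b1001111, row AND col = 0b1001001 = 73; 73 != 79 -> empty
(32,7): row=0b100000, col=0b111, row AND col = 0b0 = 0; 0 != 7 -> empty
(100,62): row=0b1100100, col=0b111110, row AND col = 0b100100 = 36; 36 != 62 -> empty
(242,149): row=0b11110010, col=0b10010101, row AND col = 0b10010000 = 144; 144 != 149 -> empty
(90,85): row=0b1011010, col=0b1010101, row AND col = 0b1010000 = 80; 80 != 85 -> empty
(186,178): row=0b10111010, col=0b10110010, row AND col = 0b10110010 = 178; 178 == 178 -> filled

Answer: no no no no no no no no no no yes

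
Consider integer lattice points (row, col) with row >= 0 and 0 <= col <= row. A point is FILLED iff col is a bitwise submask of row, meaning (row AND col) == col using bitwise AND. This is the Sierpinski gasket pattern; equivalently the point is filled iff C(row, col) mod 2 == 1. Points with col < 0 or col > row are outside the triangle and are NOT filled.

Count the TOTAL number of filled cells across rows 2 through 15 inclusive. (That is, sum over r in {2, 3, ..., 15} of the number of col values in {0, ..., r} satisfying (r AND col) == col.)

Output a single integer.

r2=10 pc1: +2 =2
r3=11 pc2: +4 =6
r4=100 pc1: +2 =8
r5=101 pc2: +4 =12
r6=110 pc2: +4 =16
r7=111 pc3: +8 =24
r8=1000 pc1: +2 =26
r9=1001 pc2: +4 =30
r10=1010 pc2: +4 =34
r11=1011 pc3: +8 =42
r12=1100 pc2: +4 =46
r13=1101 pc3: +8 =54
r14=1110 pc3: +8 =62
r15=1111 pc4: +16 =78

Answer: 78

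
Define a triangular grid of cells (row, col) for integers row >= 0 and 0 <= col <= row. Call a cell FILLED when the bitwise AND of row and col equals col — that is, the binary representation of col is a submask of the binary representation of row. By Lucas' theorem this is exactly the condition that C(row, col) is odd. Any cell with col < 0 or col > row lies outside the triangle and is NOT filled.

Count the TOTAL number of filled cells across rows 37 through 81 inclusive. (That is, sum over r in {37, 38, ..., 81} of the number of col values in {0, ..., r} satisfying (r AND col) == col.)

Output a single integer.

r37=100101 pc3: +8 =8
r38=100110 pc3: +8 =16
r39=100111 pc4: +16 =32
r40=101000 pc2: +4 =36
r41=101001 pc3: +8 =44
r42=101010 pc3: +8 =52
r43=101011 pc4: +16 =68
r44=101100 pc3: +8 =76
r45=101101 pc4: +16 =92
r46=101110 pc4: +16 =108
r47=101111 pc5: +32 =140
r48=110000 pc2: +4 =144
r49=110001 pc3: +8 =152
r50=110010 pc3: +8 =160
r51=110011 pc4: +16 =176
r52=110100 pc3: +8 =184
r53=110101 pc4: +16 =200
r54=110110 pc4: +16 =216
r55=110111 pc5: +32 =248
r56=111000 pc3: +8 =256
r57=111001 pc4: +16 =272
r58=111010 pc4: +16 =288
r59=111011 pc5: +32 =320
r60=111100 pc4: +16 =336
r61=111101 pc5: +32 =368
r62=111110 pc5: +32 =400
r63=111111 pc6: +64 =464
r64=1000000 pc1: +2 =466
r65=1000001 pc2: +4 =470
r66=1000010 pc2: +4 =474
r67=1000011 pc3: +8 =482
r68=1000100 pc2: +4 =486
r69=1000101 pc3: +8 =494
r70=1000110 pc3: +8 =502
r71=1000111 pc4: +16 =518
r72=1001000 pc2: +4 =522
r73=1001001 pc3: +8 =530
r74=1001010 pc3: +8 =538
r75=1001011 pc4: +16 =554
r76=1001100 pc3: +8 =562
r77=1001101 pc4: +16 =578
r78=1001110 pc4: +16 =594
r79=1001111 pc5: +32 =626
r80=1010000 pc2: +4 =630
r81=1010001 pc3: +8 =638

Answer: 638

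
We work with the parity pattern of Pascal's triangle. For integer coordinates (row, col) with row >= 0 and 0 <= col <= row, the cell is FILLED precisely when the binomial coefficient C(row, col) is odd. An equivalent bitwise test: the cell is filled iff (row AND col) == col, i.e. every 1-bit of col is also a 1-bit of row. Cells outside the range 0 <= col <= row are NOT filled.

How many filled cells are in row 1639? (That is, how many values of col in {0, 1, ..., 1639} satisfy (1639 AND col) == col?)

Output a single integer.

Answer: 128

Derivation:
1639 in binary = 11001100111
popcount(1639) = number of 1-bits in 11001100111 = 7
A col c satisfies (1639 AND c) == c iff every set bit of c is also set in 1639; each of the 7 set bits of 1639 can independently be on or off in c.
count = 2^7 = 128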